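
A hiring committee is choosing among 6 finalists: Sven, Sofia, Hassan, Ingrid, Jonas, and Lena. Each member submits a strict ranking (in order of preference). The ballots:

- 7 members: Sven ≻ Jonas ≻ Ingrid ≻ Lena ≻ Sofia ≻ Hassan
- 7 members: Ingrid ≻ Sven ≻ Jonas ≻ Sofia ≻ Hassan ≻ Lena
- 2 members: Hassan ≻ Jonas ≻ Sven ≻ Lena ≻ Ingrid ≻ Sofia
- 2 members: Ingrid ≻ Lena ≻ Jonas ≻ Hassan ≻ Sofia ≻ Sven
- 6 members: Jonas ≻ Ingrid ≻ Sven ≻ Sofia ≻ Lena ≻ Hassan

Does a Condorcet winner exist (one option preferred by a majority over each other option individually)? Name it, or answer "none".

Checking pairwise contests:
Ingrid beats Sven 15–9.
Sven beats Sofia 22–2.
Sven beats Hassan 20–4.
Jonas beats Ingrid 15–9.
Sven beats Jonas 14–10.
Sven beats Lena 22–2.
Every option loses at least one head-to-head, so there is no Condorcet winner.

none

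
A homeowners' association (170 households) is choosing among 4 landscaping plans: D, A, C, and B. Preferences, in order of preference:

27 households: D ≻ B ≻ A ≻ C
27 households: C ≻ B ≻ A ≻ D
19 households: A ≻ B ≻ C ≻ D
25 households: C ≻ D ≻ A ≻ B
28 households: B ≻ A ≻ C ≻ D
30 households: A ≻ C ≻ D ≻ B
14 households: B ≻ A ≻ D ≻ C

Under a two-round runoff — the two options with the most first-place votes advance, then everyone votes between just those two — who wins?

Round 1 first-place votes: D 27, A 49, C 52, B 42.
C and A advance.
Runoff: C is preferred to A by 52 voters; A by 118.
A wins the runoff.

A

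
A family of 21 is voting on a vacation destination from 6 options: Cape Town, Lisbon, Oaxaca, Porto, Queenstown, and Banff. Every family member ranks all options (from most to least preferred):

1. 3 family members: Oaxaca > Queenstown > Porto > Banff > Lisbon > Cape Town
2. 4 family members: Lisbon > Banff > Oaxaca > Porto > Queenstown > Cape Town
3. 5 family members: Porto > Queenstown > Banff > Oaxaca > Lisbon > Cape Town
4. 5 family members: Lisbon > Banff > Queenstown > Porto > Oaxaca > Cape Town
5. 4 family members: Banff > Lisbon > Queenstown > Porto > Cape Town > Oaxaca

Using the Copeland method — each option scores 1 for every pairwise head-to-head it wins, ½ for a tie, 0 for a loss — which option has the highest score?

Cape Town: loses to Lisbon, Oaxaca, Porto, Queenstown, and Banff → score 0.
Lisbon: beats Cape Town, Oaxaca, Porto, and Queenstown; loses to Banff → score 4.
Oaxaca: beats Cape Town; loses to Lisbon, Porto, Queenstown, and Banff → score 1.
Porto: beats Cape Town and Oaxaca; loses to Lisbon, Queenstown, and Banff → score 2.
Queenstown: beats Cape Town, Oaxaca, and Porto; loses to Lisbon and Banff → score 3.
Banff: beats Cape Town, Lisbon, Oaxaca, Porto, and Queenstown → score 5.
Banff has the best pairwise record.

Banff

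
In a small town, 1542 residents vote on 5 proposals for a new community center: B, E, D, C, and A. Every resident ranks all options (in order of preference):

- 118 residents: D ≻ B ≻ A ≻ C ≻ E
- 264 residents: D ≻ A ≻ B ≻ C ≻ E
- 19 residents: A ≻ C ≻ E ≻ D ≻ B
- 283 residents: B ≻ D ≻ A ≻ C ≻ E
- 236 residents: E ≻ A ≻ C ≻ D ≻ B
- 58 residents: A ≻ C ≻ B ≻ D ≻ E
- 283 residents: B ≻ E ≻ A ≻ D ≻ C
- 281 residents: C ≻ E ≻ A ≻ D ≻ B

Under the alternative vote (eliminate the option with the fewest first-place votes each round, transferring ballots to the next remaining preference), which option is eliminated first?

Round 1: B 566, E 236, D 382, C 281, A 77. Eliminate A.

A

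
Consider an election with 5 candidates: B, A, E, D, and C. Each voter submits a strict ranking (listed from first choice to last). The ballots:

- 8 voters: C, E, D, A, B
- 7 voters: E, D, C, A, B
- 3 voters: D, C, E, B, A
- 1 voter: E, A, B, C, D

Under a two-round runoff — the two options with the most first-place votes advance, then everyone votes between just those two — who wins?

Round 1 first-place votes: B 0, A 0, E 8, D 3, C 8.
E and C advance.
Runoff: E is preferred to C by 8 voters; C by 11.
C wins the runoff.

C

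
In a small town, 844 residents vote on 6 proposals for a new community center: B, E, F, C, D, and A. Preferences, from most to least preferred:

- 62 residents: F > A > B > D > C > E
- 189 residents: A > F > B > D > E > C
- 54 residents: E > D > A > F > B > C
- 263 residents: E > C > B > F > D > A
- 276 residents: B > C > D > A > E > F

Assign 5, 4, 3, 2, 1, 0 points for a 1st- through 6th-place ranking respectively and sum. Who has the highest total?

B: 62·3 + 189·3 + 54·1 + 263·3 + 276·5 = 2976
E: 62·0 + 189·1 + 54·5 + 263·5 + 276·1 = 2050
F: 62·5 + 189·4 + 54·2 + 263·2 + 276·0 = 1700
C: 62·1 + 189·0 + 54·0 + 263·4 + 276·4 = 2218
D: 62·2 + 189·2 + 54·4 + 263·1 + 276·3 = 1809
A: 62·4 + 189·5 + 54·3 + 263·0 + 276·2 = 1907
B has the highest Borda score (2976).

B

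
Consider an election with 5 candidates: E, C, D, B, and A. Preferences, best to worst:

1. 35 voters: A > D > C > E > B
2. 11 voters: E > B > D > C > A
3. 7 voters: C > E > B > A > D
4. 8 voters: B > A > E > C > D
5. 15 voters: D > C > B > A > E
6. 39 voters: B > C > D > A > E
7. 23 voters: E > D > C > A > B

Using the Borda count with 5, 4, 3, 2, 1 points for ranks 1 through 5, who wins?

E: 35·2 + 11·5 + 7·4 + 8·3 + 15·1 + 39·1 + 23·5 = 346
C: 35·3 + 11·2 + 7·5 + 8·2 + 15·4 + 39·4 + 23·3 = 463
D: 35·4 + 11·3 + 7·1 + 8·1 + 15·5 + 39·3 + 23·4 = 472
B: 35·1 + 11·4 + 7·3 + 8·5 + 15·3 + 39·5 + 23·1 = 403
A: 35·5 + 11·1 + 7·2 + 8·4 + 15·2 + 39·2 + 23·2 = 386
D has the highest Borda score (472).

D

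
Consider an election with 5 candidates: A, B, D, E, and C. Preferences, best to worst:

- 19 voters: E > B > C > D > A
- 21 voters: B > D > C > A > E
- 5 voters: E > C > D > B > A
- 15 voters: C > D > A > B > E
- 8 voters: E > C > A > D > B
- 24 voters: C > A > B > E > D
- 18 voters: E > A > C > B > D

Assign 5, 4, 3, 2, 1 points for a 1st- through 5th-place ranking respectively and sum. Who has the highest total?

A: 19·1 + 21·2 + 5·1 + 15·3 + 8·3 + 24·4 + 18·4 = 303
B: 19·4 + 21·5 + 5·2 + 15·2 + 8·1 + 24·3 + 18·2 = 337
D: 19·2 + 21·4 + 5·3 + 15·4 + 8·2 + 24·1 + 18·1 = 255
E: 19·5 + 21·1 + 5·5 + 15·1 + 8·5 + 24·2 + 18·5 = 334
C: 19·3 + 21·3 + 5·4 + 15·5 + 8·4 + 24·5 + 18·3 = 421
C has the highest Borda score (421).

C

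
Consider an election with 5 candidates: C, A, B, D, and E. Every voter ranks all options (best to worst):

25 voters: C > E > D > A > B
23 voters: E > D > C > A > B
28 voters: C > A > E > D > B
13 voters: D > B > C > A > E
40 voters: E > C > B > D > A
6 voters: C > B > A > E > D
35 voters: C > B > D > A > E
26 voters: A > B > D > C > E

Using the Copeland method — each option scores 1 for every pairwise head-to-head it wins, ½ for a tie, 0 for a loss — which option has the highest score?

C: beats A, B, D, and E → score 4.
A: beats B and E; loses to C and D → score 2.
B: beats D; loses to C, A, and E → score 1.
D: beats A; loses to C, B, and E → score 1.
E: beats B and D; loses to C and A → score 2.
C has the best pairwise record.

C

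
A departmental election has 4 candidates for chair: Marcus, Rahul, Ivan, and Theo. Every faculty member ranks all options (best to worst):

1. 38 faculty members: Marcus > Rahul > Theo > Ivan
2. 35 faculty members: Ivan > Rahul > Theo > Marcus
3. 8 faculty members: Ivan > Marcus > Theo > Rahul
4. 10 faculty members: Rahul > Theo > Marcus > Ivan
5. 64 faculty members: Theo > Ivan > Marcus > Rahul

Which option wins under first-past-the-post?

Theo

First-place votes: Marcus 38, Rahul 10, Ivan 43, Theo 64.
Theo has the most first-place votes.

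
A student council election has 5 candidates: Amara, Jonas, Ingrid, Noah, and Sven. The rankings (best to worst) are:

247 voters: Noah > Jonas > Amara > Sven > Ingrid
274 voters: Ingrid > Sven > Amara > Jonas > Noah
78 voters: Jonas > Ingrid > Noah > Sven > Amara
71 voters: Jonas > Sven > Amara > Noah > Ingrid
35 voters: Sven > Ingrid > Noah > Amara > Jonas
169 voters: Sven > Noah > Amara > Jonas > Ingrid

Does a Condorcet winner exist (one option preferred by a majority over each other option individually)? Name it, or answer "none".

Sven vs Amara: 627–247 for Sven.
Sven vs Jonas: 478–396 for Sven.
Sven vs Ingrid: 522–352 for Sven.
Sven vs Noah: 549–325 for Sven.
Sven beats every other option head-to-head.

Sven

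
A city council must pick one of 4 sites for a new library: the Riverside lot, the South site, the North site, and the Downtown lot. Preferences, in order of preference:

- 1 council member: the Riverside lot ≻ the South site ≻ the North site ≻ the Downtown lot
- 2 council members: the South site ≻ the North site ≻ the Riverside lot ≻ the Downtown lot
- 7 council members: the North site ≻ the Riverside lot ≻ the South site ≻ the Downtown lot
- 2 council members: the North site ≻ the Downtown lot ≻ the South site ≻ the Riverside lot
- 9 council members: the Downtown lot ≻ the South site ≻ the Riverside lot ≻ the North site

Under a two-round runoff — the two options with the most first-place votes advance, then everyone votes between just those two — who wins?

Round 1 first-place votes: the Riverside lot 1, the South site 2, the North site 9, the Downtown lot 9.
the Downtown lot and the North site advance.
Runoff: the Downtown lot is preferred to the North site by 9 voters; the North site by 12.
the North site wins the runoff.

the North site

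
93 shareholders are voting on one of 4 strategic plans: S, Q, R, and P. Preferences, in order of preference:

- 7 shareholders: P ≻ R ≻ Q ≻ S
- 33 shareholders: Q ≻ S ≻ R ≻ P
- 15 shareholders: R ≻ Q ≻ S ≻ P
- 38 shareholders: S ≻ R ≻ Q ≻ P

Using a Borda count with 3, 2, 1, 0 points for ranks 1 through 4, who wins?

S: 7·0 + 33·2 + 15·1 + 38·3 = 195
Q: 7·1 + 33·3 + 15·2 + 38·1 = 174
R: 7·2 + 33·1 + 15·3 + 38·2 = 168
P: 7·3 + 33·0 + 15·0 + 38·0 = 21
S has the highest Borda score (195).

S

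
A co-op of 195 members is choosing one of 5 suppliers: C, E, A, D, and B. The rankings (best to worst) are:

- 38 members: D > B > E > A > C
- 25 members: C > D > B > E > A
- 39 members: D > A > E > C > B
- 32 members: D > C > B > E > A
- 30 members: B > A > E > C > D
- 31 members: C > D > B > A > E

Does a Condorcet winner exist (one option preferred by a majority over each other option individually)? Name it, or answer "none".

D

D vs C: 109–86 for D.
D vs E: 165–30 for D.
D vs A: 165–30 for D.
D vs B: 165–30 for D.
D beats every other option head-to-head.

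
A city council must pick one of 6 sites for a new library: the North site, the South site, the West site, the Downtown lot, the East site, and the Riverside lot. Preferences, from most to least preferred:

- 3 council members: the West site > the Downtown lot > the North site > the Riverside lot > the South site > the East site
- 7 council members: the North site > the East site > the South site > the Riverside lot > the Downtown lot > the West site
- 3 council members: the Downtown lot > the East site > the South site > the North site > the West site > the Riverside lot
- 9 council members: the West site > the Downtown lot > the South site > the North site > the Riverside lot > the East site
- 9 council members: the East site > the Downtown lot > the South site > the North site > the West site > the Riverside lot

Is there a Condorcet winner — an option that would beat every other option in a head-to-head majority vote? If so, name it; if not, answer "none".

Checking pairwise contests:
the South site beats the North site 21–10.
the Downtown lot beats the South site 24–7.
the North site beats the West site 19–12.
the East site beats the Downtown lot 16–15.
the North site beats the East site 19–12.
the North site beats the Riverside lot 31–0.
Every option loses at least one head-to-head, so there is no Condorcet winner.

none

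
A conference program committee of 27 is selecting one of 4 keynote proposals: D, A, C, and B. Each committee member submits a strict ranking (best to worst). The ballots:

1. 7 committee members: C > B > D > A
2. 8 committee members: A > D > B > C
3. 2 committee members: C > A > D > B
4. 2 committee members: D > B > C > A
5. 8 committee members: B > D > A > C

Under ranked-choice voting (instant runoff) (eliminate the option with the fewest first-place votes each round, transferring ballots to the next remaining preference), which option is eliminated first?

D

Round 1: D 2, A 8, C 9, B 8. Eliminate D.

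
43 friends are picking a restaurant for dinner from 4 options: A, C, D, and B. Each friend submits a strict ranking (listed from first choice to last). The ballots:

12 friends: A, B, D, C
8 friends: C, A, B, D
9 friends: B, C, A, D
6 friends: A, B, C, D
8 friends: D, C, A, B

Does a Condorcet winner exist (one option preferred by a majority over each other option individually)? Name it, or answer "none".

none

Checking pairwise contests:
C beats A 25–18.
B beats C 27–16.
A beats D 35–8.
A beats B 34–9.
Every option loses at least one head-to-head, so there is no Condorcet winner.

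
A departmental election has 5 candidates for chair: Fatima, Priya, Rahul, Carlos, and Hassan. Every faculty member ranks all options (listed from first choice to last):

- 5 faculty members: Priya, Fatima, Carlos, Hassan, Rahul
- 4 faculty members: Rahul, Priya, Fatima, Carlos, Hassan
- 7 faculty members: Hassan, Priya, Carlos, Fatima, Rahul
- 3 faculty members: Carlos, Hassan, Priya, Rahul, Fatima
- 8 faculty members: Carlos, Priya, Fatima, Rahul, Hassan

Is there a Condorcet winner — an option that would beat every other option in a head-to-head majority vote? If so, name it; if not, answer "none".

Priya vs Fatima: 27–0 for Priya.
Priya vs Rahul: 23–4 for Priya.
Priya vs Carlos: 16–11 for Priya.
Priya vs Hassan: 17–10 for Priya.
Priya beats every other option head-to-head.

Priya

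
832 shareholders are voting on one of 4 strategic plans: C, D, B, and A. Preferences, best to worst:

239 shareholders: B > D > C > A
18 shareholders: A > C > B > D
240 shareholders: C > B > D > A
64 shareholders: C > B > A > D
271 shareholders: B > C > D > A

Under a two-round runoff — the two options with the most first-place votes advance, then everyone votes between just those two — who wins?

Round 1 first-place votes: C 304, D 0, B 510, A 18.
B and C advance.
Runoff: B is preferred to C by 510 voters; C by 322.
B wins the runoff.

B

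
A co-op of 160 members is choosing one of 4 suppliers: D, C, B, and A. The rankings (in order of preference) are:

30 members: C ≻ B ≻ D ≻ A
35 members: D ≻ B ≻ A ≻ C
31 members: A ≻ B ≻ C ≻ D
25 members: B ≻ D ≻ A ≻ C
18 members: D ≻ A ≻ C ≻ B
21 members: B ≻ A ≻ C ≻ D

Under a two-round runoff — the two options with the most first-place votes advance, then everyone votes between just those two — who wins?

Round 1 first-place votes: D 53, C 30, B 46, A 31.
D and B advance.
Runoff: D is preferred to B by 53 voters; B by 107.
B wins the runoff.

B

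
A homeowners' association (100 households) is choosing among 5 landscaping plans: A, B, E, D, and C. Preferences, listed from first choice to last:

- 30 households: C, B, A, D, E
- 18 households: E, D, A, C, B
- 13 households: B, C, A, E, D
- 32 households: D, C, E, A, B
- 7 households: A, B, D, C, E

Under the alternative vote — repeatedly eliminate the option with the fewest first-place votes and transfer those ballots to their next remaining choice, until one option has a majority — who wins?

Round 1: A 7, B 13, E 18, D 32, C 30. Eliminate A.
Round 2: B 20, E 18, D 32, C 30. Eliminate E.
Round 3: B 20, D 50, C 30. Eliminate B.
Round 4: D 57, C 43. D has a majority.

D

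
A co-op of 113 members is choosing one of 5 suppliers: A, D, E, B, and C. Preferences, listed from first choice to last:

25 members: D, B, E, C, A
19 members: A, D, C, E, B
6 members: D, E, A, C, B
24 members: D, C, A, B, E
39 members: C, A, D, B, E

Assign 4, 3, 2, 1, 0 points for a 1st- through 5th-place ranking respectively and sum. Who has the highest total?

A: 25·0 + 19·4 + 6·2 + 24·2 + 39·3 = 253
D: 25·4 + 19·3 + 6·4 + 24·4 + 39·2 = 355
E: 25·2 + 19·1 + 6·3 + 24·0 + 39·0 = 87
B: 25·3 + 19·0 + 6·0 + 24·1 + 39·1 = 138
C: 25·1 + 19·2 + 6·1 + 24·3 + 39·4 = 297
D has the highest Borda score (355).

D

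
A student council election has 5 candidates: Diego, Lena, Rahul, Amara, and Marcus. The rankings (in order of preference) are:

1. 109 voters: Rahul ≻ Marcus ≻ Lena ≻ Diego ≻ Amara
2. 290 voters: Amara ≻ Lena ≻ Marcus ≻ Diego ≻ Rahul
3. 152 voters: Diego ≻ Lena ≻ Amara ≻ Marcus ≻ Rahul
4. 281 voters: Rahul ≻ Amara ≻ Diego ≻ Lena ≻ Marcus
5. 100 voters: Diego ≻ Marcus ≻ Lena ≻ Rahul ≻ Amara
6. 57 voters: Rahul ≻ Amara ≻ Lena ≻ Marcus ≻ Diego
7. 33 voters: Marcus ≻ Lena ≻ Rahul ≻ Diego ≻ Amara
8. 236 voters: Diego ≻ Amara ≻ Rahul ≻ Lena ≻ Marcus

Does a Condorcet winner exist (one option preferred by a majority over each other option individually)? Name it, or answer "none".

Diego vs Lena: 769–489 for Diego.
Diego vs Rahul: 778–480 for Diego.
Diego vs Amara: 630–628 for Diego.
Diego vs Marcus: 769–489 for Diego.
Diego beats every other option head-to-head.

Diego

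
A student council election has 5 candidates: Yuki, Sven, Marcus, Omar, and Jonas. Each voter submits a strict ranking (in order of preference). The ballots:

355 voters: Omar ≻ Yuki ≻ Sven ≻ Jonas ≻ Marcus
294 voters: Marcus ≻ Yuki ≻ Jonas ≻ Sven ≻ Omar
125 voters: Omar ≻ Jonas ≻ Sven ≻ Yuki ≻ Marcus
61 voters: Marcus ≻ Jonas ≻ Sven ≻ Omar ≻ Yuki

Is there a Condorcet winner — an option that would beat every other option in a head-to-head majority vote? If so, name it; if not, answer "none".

Omar

Omar vs Yuki: 541–294 for Omar.
Omar vs Sven: 480–355 for Omar.
Omar vs Marcus: 480–355 for Omar.
Omar vs Jonas: 480–355 for Omar.
Omar beats every other option head-to-head.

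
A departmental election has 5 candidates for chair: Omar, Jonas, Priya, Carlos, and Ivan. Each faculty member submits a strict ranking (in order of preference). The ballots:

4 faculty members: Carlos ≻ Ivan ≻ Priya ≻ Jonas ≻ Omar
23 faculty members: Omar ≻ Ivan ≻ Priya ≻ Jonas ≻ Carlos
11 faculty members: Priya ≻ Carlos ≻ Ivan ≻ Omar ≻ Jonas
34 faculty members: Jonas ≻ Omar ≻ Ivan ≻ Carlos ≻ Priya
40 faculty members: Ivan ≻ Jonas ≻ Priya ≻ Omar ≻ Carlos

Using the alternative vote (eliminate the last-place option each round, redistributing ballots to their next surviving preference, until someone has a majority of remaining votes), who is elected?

Round 1: Omar 23, Jonas 34, Priya 11, Carlos 4, Ivan 40. Eliminate Carlos.
Round 2: Omar 23, Jonas 34, Priya 11, Ivan 44. Eliminate Priya.
Round 3: Omar 23, Jonas 34, Ivan 55. Eliminate Omar.
Round 4: Jonas 34, Ivan 78. Ivan has a majority.

Ivan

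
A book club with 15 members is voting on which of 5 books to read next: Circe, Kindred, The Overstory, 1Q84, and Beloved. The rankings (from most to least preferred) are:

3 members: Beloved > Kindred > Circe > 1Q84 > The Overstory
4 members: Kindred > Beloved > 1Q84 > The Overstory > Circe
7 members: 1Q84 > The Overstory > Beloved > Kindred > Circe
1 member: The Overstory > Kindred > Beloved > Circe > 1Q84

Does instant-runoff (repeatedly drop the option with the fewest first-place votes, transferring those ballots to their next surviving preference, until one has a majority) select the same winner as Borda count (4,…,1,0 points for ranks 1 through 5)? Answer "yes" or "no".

no

Instant-runoff — R1 Circe 0, Kindred 4, The Overstory 1, 1Q84 7, Beloved 3 (Circe out); R2 Kindred 4, The Overstory 1, 1Q84 7, Beloved 3 (The Overstory out); R3 Kindred 5, 1Q84 7, Beloved 3 (Beloved out); R4 Kindred 8, 1Q84 7 (Kindred winner). Winner: Kindred.
Borda — scores: Circe 7, Kindred 35, The Overstory 29, 1Q84 39, Beloved 40. Winner: Beloved.
The two methods disagree.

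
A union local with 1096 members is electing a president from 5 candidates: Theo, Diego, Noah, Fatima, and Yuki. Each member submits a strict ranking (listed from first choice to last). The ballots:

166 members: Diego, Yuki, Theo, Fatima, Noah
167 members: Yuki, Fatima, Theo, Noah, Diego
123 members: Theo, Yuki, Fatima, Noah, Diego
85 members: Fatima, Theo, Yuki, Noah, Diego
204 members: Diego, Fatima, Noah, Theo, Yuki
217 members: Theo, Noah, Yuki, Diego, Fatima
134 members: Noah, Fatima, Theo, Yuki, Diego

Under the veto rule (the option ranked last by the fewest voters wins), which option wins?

Theo

Last-place votes: Theo 0, Diego 509, Noah 166, Fatima 217, Yuki 204.
Theo is ranked last by the fewest voters, so Theo wins.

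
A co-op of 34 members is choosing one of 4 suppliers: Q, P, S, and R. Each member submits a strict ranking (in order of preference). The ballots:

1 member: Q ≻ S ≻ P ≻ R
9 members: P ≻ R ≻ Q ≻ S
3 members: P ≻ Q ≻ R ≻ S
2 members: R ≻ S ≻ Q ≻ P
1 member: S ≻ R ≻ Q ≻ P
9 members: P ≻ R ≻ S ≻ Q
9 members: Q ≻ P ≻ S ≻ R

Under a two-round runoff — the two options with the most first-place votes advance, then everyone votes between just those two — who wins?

Round 1 first-place votes: Q 10, P 21, S 1, R 2.
P and Q advance.
Runoff: P is preferred to Q by 21 voters; Q by 13.
P wins the runoff.

P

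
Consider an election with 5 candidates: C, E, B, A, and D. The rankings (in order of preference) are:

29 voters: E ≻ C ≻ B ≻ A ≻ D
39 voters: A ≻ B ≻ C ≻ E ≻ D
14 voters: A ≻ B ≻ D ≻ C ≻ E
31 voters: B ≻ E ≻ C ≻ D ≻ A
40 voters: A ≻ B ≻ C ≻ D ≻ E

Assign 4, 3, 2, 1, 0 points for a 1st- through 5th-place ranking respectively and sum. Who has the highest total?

B

C: 29·3 + 39·2 + 14·1 + 31·2 + 40·2 = 321
E: 29·4 + 39·1 + 14·0 + 31·3 + 40·0 = 248
B: 29·2 + 39·3 + 14·3 + 31·4 + 40·3 = 461
A: 29·1 + 39·4 + 14·4 + 31·0 + 40·4 = 401
D: 29·0 + 39·0 + 14·2 + 31·1 + 40·1 = 99
B has the highest Borda score (461).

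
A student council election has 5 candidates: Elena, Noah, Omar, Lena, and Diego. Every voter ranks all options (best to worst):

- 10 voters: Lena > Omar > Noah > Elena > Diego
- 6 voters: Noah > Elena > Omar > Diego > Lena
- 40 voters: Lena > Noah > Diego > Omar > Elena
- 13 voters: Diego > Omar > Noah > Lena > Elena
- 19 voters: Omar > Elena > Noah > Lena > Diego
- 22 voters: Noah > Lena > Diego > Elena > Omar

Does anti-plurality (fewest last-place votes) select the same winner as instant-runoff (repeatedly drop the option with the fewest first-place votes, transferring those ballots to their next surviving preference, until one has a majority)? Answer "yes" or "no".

Anti-plurality — last-place votes: Elena 53, Noah 0, Omar 22, Lena 6, Diego 29. Winner: Noah.
Instant-runoff — R1 Elena 0, Noah 28, Omar 19, Lena 50, Diego 13 (Elena out); R2 Noah 28, Omar 19, Lena 50, Diego 13 (Diego out); R3 Noah 28, Omar 32, Lena 50 (Noah out); R4 Omar 38, Lena 72 (Lena winner). Winner: Lena.
The two methods disagree.

no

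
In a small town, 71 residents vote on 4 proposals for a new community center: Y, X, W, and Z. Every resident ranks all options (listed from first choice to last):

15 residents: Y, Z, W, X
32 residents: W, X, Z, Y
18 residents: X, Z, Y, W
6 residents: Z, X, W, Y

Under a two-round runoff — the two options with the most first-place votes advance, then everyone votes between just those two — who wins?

W

Round 1 first-place votes: Y 15, X 18, W 32, Z 6.
W and X advance.
Runoff: W is preferred to X by 47 voters; X by 24.
W wins the runoff.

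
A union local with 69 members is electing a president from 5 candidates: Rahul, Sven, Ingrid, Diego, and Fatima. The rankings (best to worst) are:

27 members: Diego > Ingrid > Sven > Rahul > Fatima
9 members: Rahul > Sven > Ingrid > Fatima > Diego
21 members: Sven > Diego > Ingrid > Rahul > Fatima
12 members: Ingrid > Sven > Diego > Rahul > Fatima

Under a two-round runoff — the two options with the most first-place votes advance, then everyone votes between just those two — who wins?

Sven

Round 1 first-place votes: Rahul 9, Sven 21, Ingrid 12, Diego 27, Fatima 0.
Diego and Sven advance.
Runoff: Diego is preferred to Sven by 27 voters; Sven by 42.
Sven wins the runoff.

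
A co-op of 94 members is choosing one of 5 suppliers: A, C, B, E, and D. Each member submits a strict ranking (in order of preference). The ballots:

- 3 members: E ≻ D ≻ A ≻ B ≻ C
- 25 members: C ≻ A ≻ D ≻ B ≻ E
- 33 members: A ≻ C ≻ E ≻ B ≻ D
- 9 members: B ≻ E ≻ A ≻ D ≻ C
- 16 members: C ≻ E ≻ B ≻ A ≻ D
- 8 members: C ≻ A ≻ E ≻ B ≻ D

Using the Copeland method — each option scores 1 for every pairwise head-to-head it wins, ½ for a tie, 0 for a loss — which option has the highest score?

A: beats B, E, and D; loses to C → score 3.
C: beats A, B, E, and D → score 4.
B: beats D; loses to A, C, and E → score 1.
E: beats B and D; loses to A and C → score 2.
D: loses to A, C, B, and E → score 0.
C has the best pairwise record.

C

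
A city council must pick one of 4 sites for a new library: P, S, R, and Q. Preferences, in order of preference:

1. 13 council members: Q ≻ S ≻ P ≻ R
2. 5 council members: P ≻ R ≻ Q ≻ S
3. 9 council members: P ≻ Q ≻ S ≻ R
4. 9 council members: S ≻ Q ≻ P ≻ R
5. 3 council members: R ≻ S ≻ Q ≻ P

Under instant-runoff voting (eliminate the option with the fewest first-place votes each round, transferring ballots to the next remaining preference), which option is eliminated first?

R

Round 1: P 14, S 9, R 3, Q 13. Eliminate R.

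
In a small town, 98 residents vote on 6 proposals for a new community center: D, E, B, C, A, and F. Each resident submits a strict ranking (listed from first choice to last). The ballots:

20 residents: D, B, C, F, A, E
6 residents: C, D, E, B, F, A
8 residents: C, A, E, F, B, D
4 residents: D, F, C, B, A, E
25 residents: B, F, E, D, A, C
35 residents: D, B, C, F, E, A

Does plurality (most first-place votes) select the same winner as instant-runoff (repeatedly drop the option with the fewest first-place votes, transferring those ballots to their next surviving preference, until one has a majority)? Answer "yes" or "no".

Plurality — first-place votes: D 59, E 0, B 25, C 14, A 0, F 0. Winner: D.
Instant-runoff — R1 D 59, E 0, B 25, C 14, A 0, F 0 (D winner). Winner: D.
The two methods agree.

yes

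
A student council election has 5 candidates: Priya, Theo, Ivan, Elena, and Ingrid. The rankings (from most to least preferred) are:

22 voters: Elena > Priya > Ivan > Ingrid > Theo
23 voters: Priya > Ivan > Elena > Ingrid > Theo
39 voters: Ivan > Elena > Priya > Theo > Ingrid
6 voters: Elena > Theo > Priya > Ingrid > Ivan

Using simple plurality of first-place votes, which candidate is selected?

First-place votes: Priya 23, Theo 0, Ivan 39, Elena 28, Ingrid 0.
Ivan has the most first-place votes.

Ivan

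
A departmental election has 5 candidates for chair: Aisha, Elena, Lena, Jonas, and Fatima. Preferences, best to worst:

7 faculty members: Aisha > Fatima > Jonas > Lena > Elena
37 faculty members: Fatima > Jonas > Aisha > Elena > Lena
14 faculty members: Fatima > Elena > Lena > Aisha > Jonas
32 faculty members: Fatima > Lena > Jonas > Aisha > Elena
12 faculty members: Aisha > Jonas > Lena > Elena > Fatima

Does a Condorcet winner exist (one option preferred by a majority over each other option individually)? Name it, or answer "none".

Fatima vs Aisha: 83–19 for Fatima.
Fatima vs Elena: 90–12 for Fatima.
Fatima vs Lena: 90–12 for Fatima.
Fatima vs Jonas: 90–12 for Fatima.
Fatima beats every other option head-to-head.

Fatima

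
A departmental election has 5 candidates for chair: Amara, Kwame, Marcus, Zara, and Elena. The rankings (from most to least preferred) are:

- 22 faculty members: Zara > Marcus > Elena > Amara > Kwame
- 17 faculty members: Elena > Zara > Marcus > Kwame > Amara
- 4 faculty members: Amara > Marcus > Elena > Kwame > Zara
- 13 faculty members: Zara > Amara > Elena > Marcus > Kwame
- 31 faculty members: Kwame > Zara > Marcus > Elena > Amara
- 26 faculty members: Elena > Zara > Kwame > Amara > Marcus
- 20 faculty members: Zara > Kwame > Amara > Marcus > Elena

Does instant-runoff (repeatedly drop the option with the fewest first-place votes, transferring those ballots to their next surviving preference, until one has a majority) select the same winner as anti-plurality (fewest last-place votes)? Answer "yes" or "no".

yes

Instant-runoff — R1 Amara 4, Kwame 31, Marcus 0, Zara 55, Elena 43 (Marcus out); R2 Amara 4, Kwame 31, Zara 55, Elena 43 (Amara out); R3 Kwame 31, Zara 55, Elena 47 (Kwame out); R4 Zara 86, Elena 47 (Zara winner). Winner: Zara.
Anti-plurality — last-place votes: Amara 48, Kwame 35, Marcus 26, Zara 4, Elena 20. Winner: Zara.
The two methods agree.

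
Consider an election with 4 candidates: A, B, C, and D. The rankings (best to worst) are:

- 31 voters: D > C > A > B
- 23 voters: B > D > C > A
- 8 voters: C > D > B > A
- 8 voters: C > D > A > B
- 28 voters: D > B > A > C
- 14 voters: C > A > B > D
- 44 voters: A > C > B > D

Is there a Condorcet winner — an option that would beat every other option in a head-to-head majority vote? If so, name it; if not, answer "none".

Checking pairwise contests:
C beats A 84–72.
A beats B 97–59.
D beats C 82–74.
B beats D 81–75.
Every option loses at least one head-to-head, so there is no Condorcet winner.

none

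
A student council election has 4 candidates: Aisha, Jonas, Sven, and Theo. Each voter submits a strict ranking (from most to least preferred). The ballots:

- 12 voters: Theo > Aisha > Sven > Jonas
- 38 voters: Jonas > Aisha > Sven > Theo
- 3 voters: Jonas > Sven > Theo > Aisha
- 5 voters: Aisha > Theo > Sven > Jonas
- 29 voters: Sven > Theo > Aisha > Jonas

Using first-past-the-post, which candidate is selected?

Jonas

First-place votes: Aisha 5, Jonas 41, Sven 29, Theo 12.
Jonas has the most first-place votes.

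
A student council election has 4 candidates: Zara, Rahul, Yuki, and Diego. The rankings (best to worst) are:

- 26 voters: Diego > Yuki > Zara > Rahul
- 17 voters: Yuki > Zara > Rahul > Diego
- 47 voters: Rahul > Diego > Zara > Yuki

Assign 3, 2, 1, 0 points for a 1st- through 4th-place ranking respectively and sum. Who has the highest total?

Diego

Zara: 26·1 + 17·2 + 47·1 = 107
Rahul: 26·0 + 17·1 + 47·3 = 158
Yuki: 26·2 + 17·3 + 47·0 = 103
Diego: 26·3 + 17·0 + 47·2 = 172
Diego has the highest Borda score (172).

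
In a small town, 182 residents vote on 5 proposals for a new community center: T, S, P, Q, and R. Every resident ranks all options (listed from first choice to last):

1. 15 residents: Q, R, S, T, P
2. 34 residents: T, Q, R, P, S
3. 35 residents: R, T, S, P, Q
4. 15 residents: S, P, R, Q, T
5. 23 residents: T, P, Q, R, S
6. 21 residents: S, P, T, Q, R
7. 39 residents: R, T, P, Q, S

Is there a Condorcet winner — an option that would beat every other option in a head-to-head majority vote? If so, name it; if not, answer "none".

none

Checking pairwise contests:
R beats T 104–78.
T beats S 131–51.
T beats P 146–36.
T beats Q 152–30.
Q beats R 93–89.
Every option loses at least one head-to-head, so there is no Condorcet winner.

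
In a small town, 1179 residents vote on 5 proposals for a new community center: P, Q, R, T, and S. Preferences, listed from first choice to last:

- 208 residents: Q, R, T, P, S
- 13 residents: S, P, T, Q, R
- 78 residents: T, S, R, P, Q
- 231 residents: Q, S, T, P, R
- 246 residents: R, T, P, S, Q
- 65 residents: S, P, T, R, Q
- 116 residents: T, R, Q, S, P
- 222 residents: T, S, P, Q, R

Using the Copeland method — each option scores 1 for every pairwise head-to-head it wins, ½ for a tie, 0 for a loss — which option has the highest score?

T

P: beats Q; loses to R, T, and S → score 1.
Q: beats R; loses to P, T, and S → score 1.
R: beats P; loses to Q, T, and S → score 1.
T: beats P, Q, R, and S → score 4.
S: beats P, Q, and R; loses to T → score 3.
T has the best pairwise record.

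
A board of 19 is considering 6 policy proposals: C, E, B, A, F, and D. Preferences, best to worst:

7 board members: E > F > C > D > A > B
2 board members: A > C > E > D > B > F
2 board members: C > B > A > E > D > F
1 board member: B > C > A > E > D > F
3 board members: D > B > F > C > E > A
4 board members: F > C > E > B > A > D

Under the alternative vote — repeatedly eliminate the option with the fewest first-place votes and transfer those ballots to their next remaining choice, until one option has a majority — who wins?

E

Round 1: C 2, E 7, B 1, A 2, F 4, D 3. Eliminate B.
Round 2: C 3, E 7, A 2, F 4, D 3. Eliminate A.
Round 3: C 5, E 7, F 4, D 3. Eliminate D.
Round 4: C 5, E 7, F 7. Eliminate C.
Round 5: E 12, F 7. E has a majority.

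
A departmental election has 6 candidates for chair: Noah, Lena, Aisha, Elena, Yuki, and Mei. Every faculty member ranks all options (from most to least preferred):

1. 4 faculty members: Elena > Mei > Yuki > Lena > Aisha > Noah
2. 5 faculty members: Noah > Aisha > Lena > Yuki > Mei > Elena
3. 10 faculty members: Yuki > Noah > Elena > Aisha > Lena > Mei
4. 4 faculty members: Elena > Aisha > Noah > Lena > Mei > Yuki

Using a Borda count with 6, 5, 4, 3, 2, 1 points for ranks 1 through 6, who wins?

Noah: 4·1 + 5·6 + 10·5 + 4·4 = 100
Lena: 4·3 + 5·4 + 10·2 + 4·3 = 64
Aisha: 4·2 + 5·5 + 10·3 + 4·5 = 83
Elena: 4·6 + 5·1 + 10·4 + 4·6 = 93
Yuki: 4·4 + 5·3 + 10·6 + 4·1 = 95
Mei: 4·5 + 5·2 + 10·1 + 4·2 = 48
Noah has the highest Borda score (100).

Noah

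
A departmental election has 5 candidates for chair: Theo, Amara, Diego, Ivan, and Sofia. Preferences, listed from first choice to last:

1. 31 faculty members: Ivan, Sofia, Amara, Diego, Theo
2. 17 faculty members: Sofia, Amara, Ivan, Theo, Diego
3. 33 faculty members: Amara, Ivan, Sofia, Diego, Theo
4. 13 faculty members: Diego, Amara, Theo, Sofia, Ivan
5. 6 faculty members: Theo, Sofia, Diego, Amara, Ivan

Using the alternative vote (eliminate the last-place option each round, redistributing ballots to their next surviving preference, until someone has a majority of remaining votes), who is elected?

Round 1: Theo 6, Amara 33, Diego 13, Ivan 31, Sofia 17. Eliminate Theo.
Round 2: Amara 33, Diego 13, Ivan 31, Sofia 23. Eliminate Diego.
Round 3: Amara 46, Ivan 31, Sofia 23. Eliminate Sofia.
Round 4: Amara 69, Ivan 31. Amara has a majority.

Amara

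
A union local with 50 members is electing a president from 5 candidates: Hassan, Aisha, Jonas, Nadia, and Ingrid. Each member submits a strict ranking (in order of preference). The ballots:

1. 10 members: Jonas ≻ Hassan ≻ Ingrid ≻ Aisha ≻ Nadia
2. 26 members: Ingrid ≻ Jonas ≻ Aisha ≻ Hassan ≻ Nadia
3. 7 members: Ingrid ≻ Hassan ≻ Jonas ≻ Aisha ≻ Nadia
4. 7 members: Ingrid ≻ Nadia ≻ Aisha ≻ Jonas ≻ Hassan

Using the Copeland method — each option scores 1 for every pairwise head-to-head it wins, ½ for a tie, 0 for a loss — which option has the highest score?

Hassan: beats Nadia; loses to Aisha, Jonas, and Ingrid → score 1.
Aisha: beats Hassan and Nadia; loses to Jonas and Ingrid → score 2.
Jonas: beats Hassan, Aisha, and Nadia; loses to Ingrid → score 3.
Nadia: loses to Hassan, Aisha, Jonas, and Ingrid → score 0.
Ingrid: beats Hassan, Aisha, Jonas, and Nadia → score 4.
Ingrid has the best pairwise record.

Ingrid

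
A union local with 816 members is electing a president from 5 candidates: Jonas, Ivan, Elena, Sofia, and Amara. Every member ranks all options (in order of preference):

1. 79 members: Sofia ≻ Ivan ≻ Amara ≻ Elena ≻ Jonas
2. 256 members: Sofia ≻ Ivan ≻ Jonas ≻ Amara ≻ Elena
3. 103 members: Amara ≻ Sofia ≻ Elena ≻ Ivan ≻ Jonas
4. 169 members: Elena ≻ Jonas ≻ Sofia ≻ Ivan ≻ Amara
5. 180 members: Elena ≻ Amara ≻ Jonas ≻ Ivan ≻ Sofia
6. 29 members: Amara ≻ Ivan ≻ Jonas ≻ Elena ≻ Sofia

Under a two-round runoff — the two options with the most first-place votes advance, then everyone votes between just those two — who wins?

Round 1 first-place votes: Jonas 0, Ivan 0, Elena 349, Sofia 335, Amara 132.
Elena and Sofia advance.
Runoff: Elena is preferred to Sofia by 378 voters; Sofia by 438.
Sofia wins the runoff.

Sofia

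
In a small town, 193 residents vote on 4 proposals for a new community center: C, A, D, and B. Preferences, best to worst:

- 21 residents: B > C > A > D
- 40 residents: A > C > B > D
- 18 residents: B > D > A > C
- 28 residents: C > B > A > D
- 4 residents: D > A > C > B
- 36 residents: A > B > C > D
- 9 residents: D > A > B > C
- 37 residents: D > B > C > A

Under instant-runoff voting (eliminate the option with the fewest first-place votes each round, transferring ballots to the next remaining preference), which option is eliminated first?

C

Round 1: C 28, A 76, D 50, B 39. Eliminate C.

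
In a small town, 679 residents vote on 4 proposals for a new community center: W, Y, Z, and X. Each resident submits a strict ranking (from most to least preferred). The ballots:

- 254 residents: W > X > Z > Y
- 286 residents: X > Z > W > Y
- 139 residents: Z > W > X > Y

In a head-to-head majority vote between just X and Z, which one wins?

X

Voters preferring X to Z: 540; preferring Z to X: 139.
X wins the head-to-head.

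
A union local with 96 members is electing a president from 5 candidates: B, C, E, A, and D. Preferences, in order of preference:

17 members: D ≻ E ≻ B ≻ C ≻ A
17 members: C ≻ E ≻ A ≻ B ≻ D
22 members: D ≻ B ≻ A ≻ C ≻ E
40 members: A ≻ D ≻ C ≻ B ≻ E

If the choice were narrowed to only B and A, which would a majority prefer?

A

Voters preferring B to A: 39; preferring A to B: 57.
A wins the head-to-head.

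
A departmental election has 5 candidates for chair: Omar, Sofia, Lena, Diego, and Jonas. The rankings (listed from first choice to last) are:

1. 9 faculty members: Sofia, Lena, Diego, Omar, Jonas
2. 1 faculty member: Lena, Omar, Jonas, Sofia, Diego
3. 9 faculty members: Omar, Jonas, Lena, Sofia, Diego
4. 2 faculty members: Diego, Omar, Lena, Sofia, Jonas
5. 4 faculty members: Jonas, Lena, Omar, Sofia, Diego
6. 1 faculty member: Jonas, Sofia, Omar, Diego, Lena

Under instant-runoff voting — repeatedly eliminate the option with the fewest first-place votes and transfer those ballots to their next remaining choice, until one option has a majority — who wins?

Omar

Round 1: Omar 9, Sofia 9, Lena 1, Diego 2, Jonas 5. Eliminate Lena.
Round 2: Omar 10, Sofia 9, Diego 2, Jonas 5. Eliminate Diego.
Round 3: Omar 12, Sofia 9, Jonas 5. Eliminate Jonas.
Round 4: Omar 16, Sofia 10. Omar has a majority.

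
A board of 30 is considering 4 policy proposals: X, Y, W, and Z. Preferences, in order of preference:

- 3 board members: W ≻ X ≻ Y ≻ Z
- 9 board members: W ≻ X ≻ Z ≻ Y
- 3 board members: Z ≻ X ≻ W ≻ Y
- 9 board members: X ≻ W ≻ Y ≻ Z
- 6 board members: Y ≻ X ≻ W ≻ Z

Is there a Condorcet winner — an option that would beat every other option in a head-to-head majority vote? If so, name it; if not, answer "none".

X

X vs Y: 24–6 for X.
X vs W: 18–12 for X.
X vs Z: 27–3 for X.
X beats every other option head-to-head.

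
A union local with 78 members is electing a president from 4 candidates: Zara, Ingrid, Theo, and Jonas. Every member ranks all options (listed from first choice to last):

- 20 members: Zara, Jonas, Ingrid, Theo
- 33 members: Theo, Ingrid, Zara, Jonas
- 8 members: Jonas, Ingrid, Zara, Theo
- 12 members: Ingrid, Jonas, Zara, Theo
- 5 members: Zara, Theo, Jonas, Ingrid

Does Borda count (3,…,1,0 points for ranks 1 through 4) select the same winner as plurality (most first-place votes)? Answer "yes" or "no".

no

Borda — scores: Zara 128, Ingrid 138, Theo 109, Jonas 93. Winner: Ingrid.
Plurality — first-place votes: Zara 25, Ingrid 12, Theo 33, Jonas 8. Winner: Theo.
The two methods disagree.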